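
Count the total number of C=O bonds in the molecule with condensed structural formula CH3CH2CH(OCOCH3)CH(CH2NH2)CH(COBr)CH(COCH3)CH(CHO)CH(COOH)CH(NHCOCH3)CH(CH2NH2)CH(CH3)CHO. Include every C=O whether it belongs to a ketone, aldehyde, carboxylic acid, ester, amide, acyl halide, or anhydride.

7

CH(OCOCH3): ester, 1 C=O (running total 1).
CH(COBr): acyl halide, 1 C=O (running total 2).
CH(COCH3): ketone, 1 C=O (running total 3).
CH(CHO): aldehyde, 1 C=O (running total 4).
CH(COOH): carboxylic acid, 1 C=O (running total 5).
CH(NHCOCH3): amide, 1 C=O (running total 6).
CHO: aldehyde, 1 C=O (running total 7).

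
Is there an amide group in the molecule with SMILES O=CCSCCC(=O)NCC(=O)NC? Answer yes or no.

yes

terminal –CHO: carbonyl C bonded to H and C → aldehyde.
C–S–C linkage → sulfide (thioether).
–C(=O)–N– linkage → amide (the N is not an amine).
–C(=O)NHCH3: carbonyl C bonded to C and to N → amide (the N is not an amine).
The CH2CONHCH2 segment supplies the amide: –C(=O)–N– linkage → amide (the N is not an amine).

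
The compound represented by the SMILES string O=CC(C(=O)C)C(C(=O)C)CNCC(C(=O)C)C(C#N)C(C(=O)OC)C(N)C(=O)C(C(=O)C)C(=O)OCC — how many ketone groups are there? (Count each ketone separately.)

terminal –CHO: carbonyl C bonded to H and C → aldehyde.
pendant –COCH3: carbonyl C bonded to two carbons → ketone.
pendant –COCH3: carbonyl C bonded to two carbons → ketone.
C–N–C with sp³ carbons and no adjacent C=O → amine (secondary).
pendant –COCH3: carbonyl C bonded to two carbons → ketone.
pendant –C≡N: nitrile.
pendant –COOCH3: carbonyl C bonded to C and –OCH3 → ester.
–NH2 on an sp³ carbon with no adjacent C=O → amine.
–C(=O)– with carbon on both sides → ketone.
pendant –COCH3: carbonyl C bonded to two carbons → ketone.
–C(=O)OCH2CH3: carbonyl C bonded to C and to –OEt → ester.
Ketone appears at: CH(COCH3), CH(COCH3), CH(COCH3), CO, CH(COCH3) → 5.

5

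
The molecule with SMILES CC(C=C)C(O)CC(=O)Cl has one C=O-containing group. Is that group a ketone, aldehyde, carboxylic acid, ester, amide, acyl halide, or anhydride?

acyl halide

The carbonyl is in the COCl segment: –C(=O)Cl: carbonyl C bonded to C and to a halogen → acyl halide (not alkyl halide).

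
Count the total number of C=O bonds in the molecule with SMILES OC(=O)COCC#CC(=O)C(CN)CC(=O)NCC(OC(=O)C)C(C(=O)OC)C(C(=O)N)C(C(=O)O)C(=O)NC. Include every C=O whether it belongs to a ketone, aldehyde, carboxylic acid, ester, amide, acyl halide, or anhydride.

HOOC: carboxylic acid, 1 C=O (running total 1).
CO: ketone, 1 C=O (running total 2).
CH2CONHCH2: amide, 1 C=O (running total 3).
CH(OCOCH3): ester, 1 C=O (running total 4).
CH(COOCH3): ester, 1 C=O (running total 5).
CH(CONH2): amide, 1 C=O (running total 6).
CH(COOH): carboxylic acid, 1 C=O (running total 7).
CONHCH3: amide, 1 C=O (running total 8).

8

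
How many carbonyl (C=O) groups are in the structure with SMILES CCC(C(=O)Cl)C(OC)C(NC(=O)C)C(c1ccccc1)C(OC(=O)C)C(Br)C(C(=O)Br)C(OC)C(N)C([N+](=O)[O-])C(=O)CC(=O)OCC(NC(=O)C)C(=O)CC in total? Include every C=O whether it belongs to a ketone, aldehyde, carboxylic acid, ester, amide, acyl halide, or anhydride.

8

CH(COCl): acyl halide, 1 C=O (running total 1).
CH(NHCOCH3): amide, 1 C=O (running total 2).
CH(OCOCH3): ester, 1 C=O (running total 3).
CH(COBr): acyl halide, 1 C=O (running total 4).
CO: ketone, 1 C=O (running total 5).
CH2COOCH2: ester, 1 C=O (running total 6).
CH(NHCOCH3): amide, 1 C=O (running total 7).
CO: ketone, 1 C=O (running total 8).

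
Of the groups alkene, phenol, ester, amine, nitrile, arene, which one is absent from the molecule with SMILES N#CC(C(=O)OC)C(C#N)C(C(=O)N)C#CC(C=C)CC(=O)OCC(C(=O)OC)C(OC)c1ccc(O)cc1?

ester: present (CH(COOCH3) — pendant –COOCH3: carbonyl C bonded to C and –OCH3 → ester).
nitrile: present (N≡C — N≡C–: carbon triple-bonded to nitrogen → nitrile).
arene: present (C6H4OH — –OH attached directly to an aromatic ring → phenol (not alcohol); the ring itself is an arene).
phenol: present (C6H4OH — –OH attached directly to an aromatic ring → phenol (not alcohol); the ring itself is an arene).
alkene: present (CH(CH=CH2) — pendant –CH=CH2: C=C double bond → alkene).
amine: absent. In CH(CONH2), the nitrogen is bonded directly to a carbonyl carbon, making it part of an amide, not a free amine.

amine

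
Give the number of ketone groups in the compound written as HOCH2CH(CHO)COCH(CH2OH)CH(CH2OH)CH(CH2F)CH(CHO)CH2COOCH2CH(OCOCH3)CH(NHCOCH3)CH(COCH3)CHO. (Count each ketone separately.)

2

Reading the structure from left to right:
  HOCH2: HO– on an sp³ carbon → alcohol.
  CH(CHO): pendant –CHO: carbonyl C bonded to C and H → aldehyde.
  CO: –C(=O)– with carbon on both sides → ketone.
  CH(CH2OH): pendant –CH2OH on an sp³ backbone C → alcohol.
  CH(CH2OH): pendant –CH2OH on an sp³ backbone C → alcohol.
  CH(CH2F): pendant –CH2X: halogen on sp³ carbon → alkyl halide.
  CH(CHO): pendant –CHO: carbonyl C bonded to C and H → aldehyde.
  CH2COOCH2: –C(=O)–O–C with C on the carbonyl side → ester.
  CH(OCOCH3): pendant –OC(=O)CH3: an acyloxy group → ester.
  CH(NHCOCH3): pendant –NHC(=O)CH3: N bonded to a carbonyl → amide (not amine).
  CH(COCH3): pendant –COCH3: carbonyl C bonded to two carbons → ketone.
  CHO: terminal –CHO: carbonyl C bonded to H and C → aldehyde.
Ketone appears at: CO, CH(COCH3) → 2.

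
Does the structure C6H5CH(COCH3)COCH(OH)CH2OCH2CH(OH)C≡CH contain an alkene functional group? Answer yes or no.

C6H5– phenyl ring → arene.
pendant –COCH3: carbonyl C bonded to two carbons → ketone.
–C(=O)– with carbon on both sides → ketone.
–OH on an sp³ carbon → alcohol (secondary).
C–O–C with sp³ carbons on both sides and no adjacent C=O → ether.
–OH on an sp³ carbon → alcohol (secondary).
C≡C triple bond → alkyne.
In C6H5, the C=C units are part of an aromatic ring, which is an arene, not an isolated alkene.
The groups actually present are: alcohol, alkyne, arene, ether, ketone.

no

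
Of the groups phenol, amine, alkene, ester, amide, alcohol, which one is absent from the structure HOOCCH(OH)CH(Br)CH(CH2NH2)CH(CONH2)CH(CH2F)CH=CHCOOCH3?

alcohol: present (CH(OH) — –OH on an sp³ carbon → alcohol (secondary)).
amine: present (CH(CH2NH2) — pendant –CH2NH2: N on sp³ C, no adjacent C=O → amine).
amide: present (CH(CONH2) — pendant –CONH2: carbonyl C bonded to C and N → amide).
alkene: present (CH=CH — C=C double bond → alkene).
ester: present (COOCH3 — –C(=O)OCH3: carbonyl C bonded to C and to –OCH3 → ester (not ketone + ether)).
phenol: absent. In CH(OH), the –OH is on an sp³ carbon, not on an aromatic ring, so it is an alcohol.

phenol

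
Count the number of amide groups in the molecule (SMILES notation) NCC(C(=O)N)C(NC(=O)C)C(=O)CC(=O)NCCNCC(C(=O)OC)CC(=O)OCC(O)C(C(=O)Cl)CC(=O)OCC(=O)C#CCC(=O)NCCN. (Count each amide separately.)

–NH2 on an sp³ carbon with no adjacent C=O → amine.
pendant –CONH2: carbonyl C bonded to C and N → amide.
pendant –NHC(=O)CH3: N bonded to a carbonyl → amide (not amine).
–C(=O)– with carbon on both sides → ketone.
–C(=O)–N– linkage → amide (the N is not an amine).
C–N–C with sp³ carbons and no adjacent C=O → amine (secondary).
pendant –COOCH3: carbonyl C bonded to C and –OCH3 → ester.
–C(=O)–O–C with C on the carbonyl side → ester.
–OH on an sp³ carbon → alcohol (secondary).
pendant –C(=O)X: carbonyl C bonded to C and halogen → acyl halide.
–C(=O)–O–C with C on the carbonyl side → ester.
–C(=O)– with carbon on both sides → ketone.
C≡C triple bond → alkyne.
–C(=O)–N– linkage → amide (the N is not an amine).
–NH2 on an sp³ carbon with no adjacent C=O → amine.
Amide appears at: CH(CONH2), CH(NHCOCH3), CH2CONHCH2, CH2CONHCH2 → 4.

4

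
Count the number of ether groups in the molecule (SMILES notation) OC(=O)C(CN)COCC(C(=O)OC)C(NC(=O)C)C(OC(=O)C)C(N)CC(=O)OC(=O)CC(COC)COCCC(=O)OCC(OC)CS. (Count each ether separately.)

4

–COOH: carbonyl C bonded to –OH and C → carboxylic acid (the –OH is not a separate alcohol).
pendant –CH2NH2: N on sp³ C, no adjacent C=O → amine.
C–O–C with sp³ carbons on both sides and no adjacent C=O → ether.
pendant –COOCH3: carbonyl C bonded to C and –OCH3 → ester.
pendant –NHC(=O)CH3: N bonded to a carbonyl → amide (not amine).
pendant –OC(=O)CH3: an acyloxy group → ester.
–NH2 on an sp³ carbon with no adjacent C=O → amine.
two acyl groups sharing one oxygen, –C(=O)–O–C(=O)– → anhydride.
pendant –CH2OCH3: C–O–C linkage → ether.
C–O–C with sp³ carbons on both sides and no adjacent C=O → ether.
–C(=O)–O–C with C on the carbonyl side → ester.
pendant –OCH3: C–O–C with sp³ C, no adjacent C=O → ether.
–SH on an sp³ carbon → thiol.
Ether appears at: CH2OCH2, CH(CH2OCH3), CH2OCH2, CH(OCH3) → 4.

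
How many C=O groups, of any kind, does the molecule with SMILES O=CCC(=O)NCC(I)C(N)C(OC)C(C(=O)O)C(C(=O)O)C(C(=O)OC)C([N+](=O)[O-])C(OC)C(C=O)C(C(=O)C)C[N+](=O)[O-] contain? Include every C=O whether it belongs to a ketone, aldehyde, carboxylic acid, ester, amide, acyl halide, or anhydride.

OHC: aldehyde, 1 C=O (running total 1).
CH2CONHCH2: amide, 1 C=O (running total 2).
CH(COOH): carboxylic acid, 1 C=O (running total 3).
CH(COOH): carboxylic acid, 1 C=O (running total 4).
CH(COOCH3): ester, 1 C=O (running total 5).
CH(CHO): aldehyde, 1 C=O (running total 6).
CH(COCH3): ketone, 1 C=O (running total 7).

7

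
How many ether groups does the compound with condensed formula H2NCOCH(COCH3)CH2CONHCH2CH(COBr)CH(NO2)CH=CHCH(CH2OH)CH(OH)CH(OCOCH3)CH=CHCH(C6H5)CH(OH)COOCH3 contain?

–C(=O)NH2: carbonyl C bonded to C and to N → amide (the N is not a separate amine).
pendant –COCH3: carbonyl C bonded to two carbons → ketone.
–C(=O)–N– linkage → amide (the N is not an amine).
pendant –C(=O)X: carbonyl C bonded to C and halogen → acyl halide.
–NO2 on an sp³ carbon → nitro (the N=O is not a carbonyl).
C=C double bond → alkene.
pendant –CH2OH on an sp³ backbone C → alcohol.
–OH on an sp³ carbon → alcohol (secondary).
pendant –OC(=O)CH3: an acyloxy group → ester.
C=C double bond → alkene.
pendant –C6H5: benzene ring → arene.
–OH on an sp³ carbon → alcohol (secondary).
–C(=O)OCH3: carbonyl C bonded to C and to –OCH3 → ester (not ketone + ether).
No segment is a ether: CH(CH2OH) is alcohol, not ether; CH(OH) is alcohol, not ether; CH(OCOCH3) is ester, not ether. → 0.

0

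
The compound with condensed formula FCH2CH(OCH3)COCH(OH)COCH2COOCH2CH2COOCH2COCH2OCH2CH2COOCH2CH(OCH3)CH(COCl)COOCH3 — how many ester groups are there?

halogen on an sp³ carbon → alkyl halide.
pendant –OCH3: C–O–C with sp³ C, no adjacent C=O → ether.
–C(=O)– with carbon on both sides → ketone.
–OH on an sp³ carbon → alcohol (secondary).
–C(=O)– with carbon on both sides → ketone.
–C(=O)–O–C with C on the carbonyl side → ester.
–C(=O)–O–C with C on the carbonyl side → ester.
–C(=O)– with carbon on both sides → ketone.
C–O–C with sp³ carbons on both sides and no adjacent C=O → ether.
–C(=O)–O–C with C on the carbonyl side → ester.
pendant –OCH3: C–O–C with sp³ C, no adjacent C=O → ether.
pendant –C(=O)X: carbonyl C bonded to C and halogen → acyl halide.
–C(=O)OCH3: carbonyl C bonded to C and to –OCH3 → ester (not ketone + ether).
Ester appears at: CH2COOCH2, CH2COOCH2, CH2COOCH2, COOCH3 → 4.

4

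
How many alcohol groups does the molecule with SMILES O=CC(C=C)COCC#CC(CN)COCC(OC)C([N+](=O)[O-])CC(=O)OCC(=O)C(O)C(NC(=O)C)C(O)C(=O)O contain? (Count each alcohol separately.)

2

terminal –CHO: carbonyl C bonded to H and C → aldehyde.
pendant –CH=CH2: C=C double bond → alkene.
C–O–C with sp³ carbons on both sides and no adjacent C=O → ether.
C≡C triple bond → alkyne.
pendant –CH2NH2: N on sp³ C, no adjacent C=O → amine.
C–O–C with sp³ carbons on both sides and no adjacent C=O → ether.
pendant –OCH3: C–O–C with sp³ C, no adjacent C=O → ether.
–NO2 on an sp³ carbon → nitro (the N=O is not a carbonyl).
–C(=O)–O–C with C on the carbonyl side → ester.
–C(=O)– with carbon on both sides → ketone.
–OH on an sp³ carbon → alcohol (secondary).
pendant –NHC(=O)CH3: N bonded to a carbonyl → amide (not amine).
–OH on an sp³ carbon → alcohol (secondary).
–COOH: carbonyl C bonded to –OH and C → carboxylic acid (the –OH is not a separate alcohol).
Alcohol appears at: CH(OH), CH(OH) → 2.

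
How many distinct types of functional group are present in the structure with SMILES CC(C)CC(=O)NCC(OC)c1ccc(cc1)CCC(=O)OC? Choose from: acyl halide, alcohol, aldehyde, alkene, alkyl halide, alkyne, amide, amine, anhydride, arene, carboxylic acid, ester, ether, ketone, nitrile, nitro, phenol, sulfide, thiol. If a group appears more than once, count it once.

4

–C(=O)–N– linkage → amide (the N is not an amine).
pendant –OCH3: C–O–C with sp³ C, no adjacent C=O → ether.
para-disubstituted benzene ring → arene.
–C(=O)OCH3: carbonyl C bonded to C and to –OCH3 → ester (not ketone + ether).
Distinct types present: amide, arene, ester, ether.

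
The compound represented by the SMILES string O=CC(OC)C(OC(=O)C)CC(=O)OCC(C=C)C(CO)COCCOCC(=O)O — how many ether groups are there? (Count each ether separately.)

Working along the chain:
  OHC: terminal –CHO: carbonyl C bonded to H and C → aldehyde.
  CH(OCH3): pendant –OCH3: C–O–C with sp³ C, no adjacent C=O → ether.
  CH(OCOCH3): pendant –OC(=O)CH3: an acyloxy group → ester.
  CH2COOCH2: –C(=O)–O–C with C on the carbonyl side → ester.
  CH(CH=CH2): pendant –CH=CH2: C=C double bond → alkene.
  CH(CH2OH): pendant –CH2OH on an sp³ backbone C → alcohol.
  CH2OCH2: C–O–C with sp³ carbons on both sides and no adjacent C=O → ether.
  CH2OCH2: C–O–C with sp³ carbons on both sides and no adjacent C=O → ether.
  COOH: –COOH: carbonyl C bonded to –OH and C → carboxylic acid (the –OH is not a separate alcohol).
Ether appears at: CH(OCH3), CH2OCH2, CH2OCH2 → 3.

3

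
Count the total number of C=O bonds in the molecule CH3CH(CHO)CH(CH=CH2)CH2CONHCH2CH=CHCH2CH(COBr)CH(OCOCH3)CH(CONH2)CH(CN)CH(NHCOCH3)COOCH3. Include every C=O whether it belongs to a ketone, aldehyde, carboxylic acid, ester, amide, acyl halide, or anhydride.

CH(CHO): aldehyde, 1 C=O (running total 1).
CH2CONHCH2: amide, 1 C=O (running total 2).
CH(COBr): acyl halide, 1 C=O (running total 3).
CH(OCOCH3): ester, 1 C=O (running total 4).
CH(CONH2): amide, 1 C=O (running total 5).
CH(NHCOCH3): amide, 1 C=O (running total 6).
COOCH3: ester, 1 C=O (running total 7).

7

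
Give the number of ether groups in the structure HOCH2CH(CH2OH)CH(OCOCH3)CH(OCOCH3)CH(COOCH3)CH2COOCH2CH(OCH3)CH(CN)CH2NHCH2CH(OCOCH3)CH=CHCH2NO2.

HO– on an sp³ carbon → alcohol.
pendant –CH2OH on an sp³ backbone C → alcohol.
pendant –OC(=O)CH3: an acyloxy group → ester.
pendant –OC(=O)CH3: an acyloxy group → ester.
pendant –COOCH3: carbonyl C bonded to C and –OCH3 → ester.
–C(=O)–O–C with C on the carbonyl side → ester.
pendant –OCH3: C–O–C with sp³ C, no adjacent C=O → ether.
pendant –C≡N: nitrile.
C–N–C with sp³ carbons and no adjacent C=O → amine (secondary).
pendant –OC(=O)CH3: an acyloxy group → ester.
C=C double bond → alkene.
–NO2 on carbon → nitro group.
Ether appears at: CH(OCH3) → 1.

1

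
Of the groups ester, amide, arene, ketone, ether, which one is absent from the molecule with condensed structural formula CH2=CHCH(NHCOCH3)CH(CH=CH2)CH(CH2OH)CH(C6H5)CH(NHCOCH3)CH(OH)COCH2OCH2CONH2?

ester

ketone: present (CO — –C(=O)– with carbon on both sides → ketone).
arene: present (CH(C6H5) — pendant –C6H5: benzene ring → arene).
ether: present (CH2OCH2 — C–O–C with sp³ carbons on both sides and no adjacent C=O → ether).
amide: present (CH(NHCOCH3) — pendant –NHC(=O)CH3: N bonded to a carbonyl → amide (not amine)).
ester: no segment matches this pattern.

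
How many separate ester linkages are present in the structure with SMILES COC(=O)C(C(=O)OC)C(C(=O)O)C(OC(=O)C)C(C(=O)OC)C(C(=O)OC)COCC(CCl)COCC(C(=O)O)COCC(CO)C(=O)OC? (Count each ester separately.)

Working along the chain:
  CH3OOC: CH3O–C(=O)–: carbonyl C bonded to C and to –OCH3 → ester (not ketone + ether).
  CH(COOCH3): pendant –COOCH3: carbonyl C bonded to C and –OCH3 → ester.
  CH(COOH): pendant –COOH: carbonyl C bonded to C and –OH → carboxylic acid.
  CH(OCOCH3): pendant –OC(=O)CH3: an acyloxy group → ester.
  CH(COOCH3): pendant –COOCH3: carbonyl C bonded to C and –OCH3 → ester.
  CH(COOCH3): pendant –COOCH3: carbonyl C bonded to C and –OCH3 → ester.
  CH2OCH2: C–O–C with sp³ carbons on both sides and no adjacent C=O → ether.
  CH(CH2Cl): pendant –CH2X: halogen on sp³ carbon → alkyl halide.
  CH2OCH2: C–O–C with sp³ carbons on both sides and no adjacent C=O → ether.
  CH(COOH): pendant –COOH: carbonyl C bonded to C and –OH → carboxylic acid.
  CH2OCH2: C–O–C with sp³ carbons on both sides and no adjacent C=O → ether.
  CH(CH2OH): pendant –CH2OH on an sp³ backbone C → alcohol.
  COOCH3: –C(=O)OCH3: carbonyl C bonded to C and to –OCH3 → ester (not ketone + ether).
Ester appears at: CH3OOC, CH(COOCH3), CH(OCOCH3), CH(COOCH3), CH(COOCH3), COOCH3 → 6.

6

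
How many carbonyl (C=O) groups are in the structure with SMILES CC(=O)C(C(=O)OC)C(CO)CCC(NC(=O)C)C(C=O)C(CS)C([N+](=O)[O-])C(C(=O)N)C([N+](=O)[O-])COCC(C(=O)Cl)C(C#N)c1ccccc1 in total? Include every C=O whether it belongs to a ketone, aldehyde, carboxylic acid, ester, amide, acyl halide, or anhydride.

6

CO: ketone, 1 C=O (running total 1).
CH(COOCH3): ester, 1 C=O (running total 2).
CH(NHCOCH3): amide, 1 C=O (running total 3).
CH(CHO): aldehyde, 1 C=O (running total 4).
CH(CONH2): amide, 1 C=O (running total 5).
CH(COCl): acyl halide, 1 C=O (running total 6).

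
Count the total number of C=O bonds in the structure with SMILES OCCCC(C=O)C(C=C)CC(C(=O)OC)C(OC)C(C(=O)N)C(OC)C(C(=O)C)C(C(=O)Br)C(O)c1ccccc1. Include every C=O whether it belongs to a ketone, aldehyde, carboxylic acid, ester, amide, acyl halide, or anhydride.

CH(CHO): aldehyde, 1 C=O (running total 1).
CH(COOCH3): ester, 1 C=O (running total 2).
CH(CONH2): amide, 1 C=O (running total 3).
CH(COCH3): ketone, 1 C=O (running total 4).
CH(COBr): acyl halide, 1 C=O (running total 5).

5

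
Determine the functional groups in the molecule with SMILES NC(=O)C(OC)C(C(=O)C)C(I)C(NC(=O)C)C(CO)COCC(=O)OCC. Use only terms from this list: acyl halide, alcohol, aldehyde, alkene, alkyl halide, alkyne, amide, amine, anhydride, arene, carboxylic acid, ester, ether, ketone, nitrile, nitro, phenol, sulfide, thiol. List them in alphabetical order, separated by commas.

–C(=O)NH2: carbonyl C bonded to C and to N → amide (the N is not a separate amine).
pendant –OCH3: C–O–C with sp³ C, no adjacent C=O → ether.
pendant –COCH3: carbonyl C bonded to two carbons → ketone.
halogen on an sp³ carbon → alkyl halide.
pendant –NHC(=O)CH3: N bonded to a carbonyl → amide (not amine).
pendant –CH2OH on an sp³ backbone C → alcohol.
C–O–C with sp³ carbons on both sides and no adjacent C=O → ether.
–C(=O)OCH2CH3: carbonyl C bonded to C and to –OEt → ester.

alcohol, alkyl halide, amide, ester, ether, ketone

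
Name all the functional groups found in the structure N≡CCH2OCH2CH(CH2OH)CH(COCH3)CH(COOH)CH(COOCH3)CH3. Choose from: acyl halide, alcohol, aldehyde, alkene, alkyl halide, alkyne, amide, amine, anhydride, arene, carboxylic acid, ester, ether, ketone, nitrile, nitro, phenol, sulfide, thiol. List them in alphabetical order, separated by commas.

N≡C–: carbon triple-bonded to nitrogen → nitrile.
C–O–C with sp³ carbons on both sides and no adjacent C=O → ether.
pendant –CH2OH on an sp³ backbone C → alcohol.
pendant –COCH3: carbonyl C bonded to two carbons → ketone.
pendant –COOH: carbonyl C bonded to C and –OH → carboxylic acid.
pendant –COOCH3: carbonyl C bonded to C and –OCH3 → ester.

alcohol, carboxylic acid, ester, ether, ketone, nitrile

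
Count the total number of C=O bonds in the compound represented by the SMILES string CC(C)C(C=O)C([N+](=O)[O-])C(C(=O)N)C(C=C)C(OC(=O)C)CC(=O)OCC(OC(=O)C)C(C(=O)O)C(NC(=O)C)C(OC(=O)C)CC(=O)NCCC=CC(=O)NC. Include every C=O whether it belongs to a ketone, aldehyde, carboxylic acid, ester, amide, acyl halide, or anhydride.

10

CH(CHO): aldehyde, 1 C=O (running total 1).
CH(CONH2): amide, 1 C=O (running total 2).
CH(OCOCH3): ester, 1 C=O (running total 3).
CH2COOCH2: ester, 1 C=O (running total 4).
CH(OCOCH3): ester, 1 C=O (running total 5).
CH(COOH): carboxylic acid, 1 C=O (running total 6).
CH(NHCOCH3): amide, 1 C=O (running total 7).
CH(OCOCH3): ester, 1 C=O (running total 8).
CH2CONHCH2: amide, 1 C=O (running total 9).
CONHCH3: amide, 1 C=O (running total 10).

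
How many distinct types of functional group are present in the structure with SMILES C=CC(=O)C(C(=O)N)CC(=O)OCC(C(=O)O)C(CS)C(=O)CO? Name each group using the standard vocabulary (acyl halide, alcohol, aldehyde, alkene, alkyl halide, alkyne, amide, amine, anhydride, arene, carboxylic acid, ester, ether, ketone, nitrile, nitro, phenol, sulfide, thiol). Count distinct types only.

7

C=C double bond → alkene.
–C(=O)– with carbon on both sides → ketone.
pendant –CONH2: carbonyl C bonded to C and N → amide.
–C(=O)–O–C with C on the carbonyl side → ester.
pendant –COOH: carbonyl C bonded to C and –OH → carboxylic acid.
pendant –CH2SH → thiol.
–C(=O)– with carbon on both sides → ketone.
–OH on an sp³ carbon → alcohol.
Distinct types present: alcohol, alkene, amide, carboxylic acid, ester, ketone, thiol.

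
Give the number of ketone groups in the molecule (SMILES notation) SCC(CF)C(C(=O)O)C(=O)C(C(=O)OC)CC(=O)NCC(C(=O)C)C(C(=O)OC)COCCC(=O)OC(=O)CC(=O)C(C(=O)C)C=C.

4

–SH on an sp³ carbon → thiol.
pendant –CH2X: halogen on sp³ carbon → alkyl halide.
pendant –COOH: carbonyl C bonded to C and –OH → carboxylic acid.
–C(=O)– with carbon on both sides → ketone.
pendant –COOCH3: carbonyl C bonded to C and –OCH3 → ester.
–C(=O)–N– linkage → amide (the N is not an amine).
pendant –COCH3: carbonyl C bonded to two carbons → ketone.
pendant –COOCH3: carbonyl C bonded to C and –OCH3 → ester.
C–O–C with sp³ carbons on both sides and no adjacent C=O → ether.
two acyl groups sharing one oxygen, –C(=O)–O–C(=O)– → anhydride.
–C(=O)– with carbon on both sides → ketone.
pendant –COCH3: carbonyl C bonded to two carbons → ketone.
C=C double bond → alkene.
Ketone appears at: CO, CH(COCH3), CO, CH(COCH3) → 4.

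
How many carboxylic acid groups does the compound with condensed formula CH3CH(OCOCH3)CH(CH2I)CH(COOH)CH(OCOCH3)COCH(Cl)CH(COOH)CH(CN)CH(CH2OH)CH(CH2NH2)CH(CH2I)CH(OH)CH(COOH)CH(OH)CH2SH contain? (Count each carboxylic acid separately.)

pendant –OC(=O)CH3: an acyloxy group → ester.
pendant –CH2X: halogen on sp³ carbon → alkyl halide.
pendant –COOH: carbonyl C bonded to C and –OH → carboxylic acid.
pendant –OC(=O)CH3: an acyloxy group → ester.
–C(=O)– with carbon on both sides → ketone.
halogen on an sp³ carbon → alkyl halide.
pendant –COOH: carbonyl C bonded to C and –OH → carboxylic acid.
pendant –C≡N: nitrile.
pendant –CH2OH on an sp³ backbone C → alcohol.
pendant –CH2NH2: N on sp³ C, no adjacent C=O → amine.
pendant –CH2X: halogen on sp³ carbon → alkyl halide.
–OH on an sp³ carbon → alcohol (secondary).
pendant –COOH: carbonyl C bonded to C and –OH → carboxylic acid.
–OH on an sp³ carbon → alcohol (secondary).
–SH on an sp³ carbon → thiol.
Carboxylic acid appears at: CH(COOH), CH(COOH), CH(COOH) → 3.

3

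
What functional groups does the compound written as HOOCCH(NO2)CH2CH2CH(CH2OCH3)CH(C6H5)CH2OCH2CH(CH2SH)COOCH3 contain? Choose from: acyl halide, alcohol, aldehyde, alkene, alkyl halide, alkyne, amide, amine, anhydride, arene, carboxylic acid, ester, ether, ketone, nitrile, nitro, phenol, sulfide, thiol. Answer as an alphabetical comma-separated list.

arene, carboxylic acid, ester, ether, nitro, thiol

–COOH: carbonyl C bonded to –OH and C → carboxylic acid (the –OH is not a separate alcohol).
–NO2 on an sp³ carbon → nitro (the N=O is not a carbonyl).
pendant –CH2OCH3: C–O–C linkage → ether.
pendant –C6H5: benzene ring → arene.
C–O–C with sp³ carbons on both sides and no adjacent C=O → ether.
pendant –CH2SH → thiol.
–C(=O)OCH3: carbonyl C bonded to C and to –OCH3 → ester (not ketone + ether).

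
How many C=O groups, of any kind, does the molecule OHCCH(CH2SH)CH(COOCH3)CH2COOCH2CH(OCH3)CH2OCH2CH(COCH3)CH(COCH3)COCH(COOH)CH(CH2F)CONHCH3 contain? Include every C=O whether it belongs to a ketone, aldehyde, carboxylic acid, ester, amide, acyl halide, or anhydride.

OHC: aldehyde, 1 C=O (running total 1).
CH(COOCH3): ester, 1 C=O (running total 2).
CH2COOCH2: ester, 1 C=O (running total 3).
CH(COCH3): ketone, 1 C=O (running total 4).
CH(COCH3): ketone, 1 C=O (running total 5).
CO: ketone, 1 C=O (running total 6).
CH(COOH): carboxylic acid, 1 C=O (running total 7).
CONHCH3: amide, 1 C=O (running total 8).

8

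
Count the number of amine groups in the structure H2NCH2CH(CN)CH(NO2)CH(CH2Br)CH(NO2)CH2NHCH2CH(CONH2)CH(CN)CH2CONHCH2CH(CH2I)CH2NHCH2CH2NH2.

–NH2 on an sp³ carbon with no adjacent C=O → amine.
pendant –C≡N: nitrile.
–NO2 on an sp³ carbon → nitro (the N=O is not a carbonyl).
pendant –CH2X: halogen on sp³ carbon → alkyl halide.
–NO2 on an sp³ carbon → nitro (the N=O is not a carbonyl).
C–N–C with sp³ carbons and no adjacent C=O → amine (secondary).
pendant –CONH2: carbonyl C bonded to C and N → amide.
pendant –C≡N: nitrile.
–C(=O)–N– linkage → amide (the N is not an amine).
pendant –CH2X: halogen on sp³ carbon → alkyl halide.
C–N–C with sp³ carbons and no adjacent C=O → amine (secondary).
–NH2 on an sp³ carbon with no adjacent C=O → amine.
Amine appears at: H2NCH2, CH2NHCH2, CH2NHCH2, CH2NH2 → 4.

4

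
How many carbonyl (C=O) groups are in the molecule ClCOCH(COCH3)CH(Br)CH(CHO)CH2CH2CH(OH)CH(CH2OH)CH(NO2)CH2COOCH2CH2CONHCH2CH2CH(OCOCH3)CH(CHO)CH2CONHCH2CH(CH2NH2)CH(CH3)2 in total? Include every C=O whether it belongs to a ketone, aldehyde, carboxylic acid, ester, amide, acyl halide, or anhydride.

8

ClCO: acyl halide, 1 C=O (running total 1).
CH(COCH3): ketone, 1 C=O (running total 2).
CH(CHO): aldehyde, 1 C=O (running total 3).
CH2COOCH2: ester, 1 C=O (running total 4).
CH2CONHCH2: amide, 1 C=O (running total 5).
CH(OCOCH3): ester, 1 C=O (running total 6).
CH(CHO): aldehyde, 1 C=O (running total 7).
CH2CONHCH2: amide, 1 C=O (running total 8).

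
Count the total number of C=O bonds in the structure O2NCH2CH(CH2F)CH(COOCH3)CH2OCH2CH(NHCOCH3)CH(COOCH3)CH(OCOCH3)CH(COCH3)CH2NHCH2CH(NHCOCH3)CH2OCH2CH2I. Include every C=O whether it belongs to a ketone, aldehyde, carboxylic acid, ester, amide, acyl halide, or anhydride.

CH(COOCH3): ester, 1 C=O (running total 1).
CH(NHCOCH3): amide, 1 C=O (running total 2).
CH(COOCH3): ester, 1 C=O (running total 3).
CH(OCOCH3): ester, 1 C=O (running total 4).
CH(COCH3): ketone, 1 C=O (running total 5).
CH(NHCOCH3): amide, 1 C=O (running total 6).

6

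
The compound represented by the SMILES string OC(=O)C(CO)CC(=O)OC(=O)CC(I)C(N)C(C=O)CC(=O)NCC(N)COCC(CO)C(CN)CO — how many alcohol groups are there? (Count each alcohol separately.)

3

Reading the structure from left to right:
  HOOC: –COOH: carbonyl C bonded to –OH and C → carboxylic acid (the –OH is not a separate alcohol).
  CH(CH2OH): pendant –CH2OH on an sp³ backbone C → alcohol.
  CH2CO-O-COCH2: two acyl groups sharing one oxygen, –C(=O)–O–C(=O)– → anhydride.
  CH(I): halogen on an sp³ carbon → alkyl halide.
  CH(NH2): –NH2 on an sp³ carbon with no adjacent C=O → amine.
  CH(CHO): pendant –CHO: carbonyl C bonded to C and H → aldehyde.
  CH2CONHCH2: –C(=O)–N– linkage → amide (the N is not an amine).
  CH(NH2): –NH2 on an sp³ carbon with no adjacent C=O → amine.
  CH2OCH2: C–O–C with sp³ carbons on both sides and no adjacent C=O → ether.
  CH(CH2OH): pendant –CH2OH on an sp³ backbone C → alcohol.
  CH(CH2NH2): pendant –CH2NH2: N on sp³ C, no adjacent C=O → amine.
  CH2OH: –OH on an sp³ carbon → alcohol.
Alcohol appears at: CH(CH2OH), CH(CH2OH), CH2OH → 3.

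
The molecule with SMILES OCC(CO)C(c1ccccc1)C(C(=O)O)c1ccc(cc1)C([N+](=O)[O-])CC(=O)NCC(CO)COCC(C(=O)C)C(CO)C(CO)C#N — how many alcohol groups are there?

Working along the chain:
  HOCH2: HO– on an sp³ carbon → alcohol.
  CH(CH2OH): pendant –CH2OH on an sp³ backbone C → alcohol.
  CH(C6H5): pendant –C6H5: benzene ring → arene.
  CH(COOH): pendant –COOH: carbonyl C bonded to C and –OH → carboxylic acid.
  C6H4: para-disubstituted benzene ring → arene.
  CH(NO2): –NO2 on an sp³ carbon → nitro (the N=O is not a carbonyl).
  CH2CONHCH2: –C(=O)–N– linkage → amide (the N is not an amine).
  CH(CH2OH): pendant –CH2OH on an sp³ backbone C → alcohol.
  CH2OCH2: C–O–C with sp³ carbons on both sides and no adjacent C=O → ether.
  CH(COCH3): pendant –COCH3: carbonyl C bonded to two carbons → ketone.
  CH(CH2OH): pendant –CH2OH on an sp³ backbone C → alcohol.
  CH(CH2OH): pendant –CH2OH on an sp³ backbone C → alcohol.
  CN: –C≡N: carbon triple-bonded to nitrogen → nitrile.
Alcohol appears at: HOCH2, CH(CH2OH), CH(CH2OH), CH(CH2OH), CH(CH2OH) → 5.

5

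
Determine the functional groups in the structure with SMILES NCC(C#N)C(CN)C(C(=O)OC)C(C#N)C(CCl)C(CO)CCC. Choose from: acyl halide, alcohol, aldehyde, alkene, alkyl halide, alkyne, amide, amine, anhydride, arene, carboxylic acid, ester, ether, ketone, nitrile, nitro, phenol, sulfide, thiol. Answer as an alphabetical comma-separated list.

alcohol, alkyl halide, amine, ester, nitrile

–NH2 on an sp³ carbon with no adjacent C=O → amine.
pendant –C≡N: nitrile.
pendant –CH2NH2: N on sp³ C, no adjacent C=O → amine.
pendant –COOCH3: carbonyl C bonded to C and –OCH3 → ester.
pendant –C≡N: nitrile.
pendant –CH2X: halogen on sp³ carbon → alkyl halide.
pendant –CH2OH on an sp³ backbone C → alcohol.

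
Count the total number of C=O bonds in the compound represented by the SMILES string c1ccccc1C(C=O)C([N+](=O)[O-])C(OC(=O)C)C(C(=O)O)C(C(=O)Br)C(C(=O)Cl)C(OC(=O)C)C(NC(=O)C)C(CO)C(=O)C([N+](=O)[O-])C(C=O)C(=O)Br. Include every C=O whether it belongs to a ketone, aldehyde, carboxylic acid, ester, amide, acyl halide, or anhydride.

10

CH(CHO): aldehyde, 1 C=O (running total 1).
CH(OCOCH3): ester, 1 C=O (running total 2).
CH(COOH): carboxylic acid, 1 C=O (running total 3).
CH(COBr): acyl halide, 1 C=O (running total 4).
CH(COCl): acyl halide, 1 C=O (running total 5).
CH(OCOCH3): ester, 1 C=O (running total 6).
CH(NHCOCH3): amide, 1 C=O (running total 7).
CO: ketone, 1 C=O (running total 8).
CH(CHO): aldehyde, 1 C=O (running total 9).
COBr: acyl halide, 1 C=O (running total 10).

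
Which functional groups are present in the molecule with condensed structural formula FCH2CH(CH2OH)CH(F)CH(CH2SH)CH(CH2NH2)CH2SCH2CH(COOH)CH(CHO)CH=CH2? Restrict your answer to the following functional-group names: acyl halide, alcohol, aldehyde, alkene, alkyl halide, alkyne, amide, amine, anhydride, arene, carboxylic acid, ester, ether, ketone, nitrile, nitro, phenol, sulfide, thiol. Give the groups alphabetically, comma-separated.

halogen on an sp³ carbon → alkyl halide.
pendant –CH2OH on an sp³ backbone C → alcohol.
halogen on an sp³ carbon → alkyl halide.
pendant –CH2SH → thiol.
pendant –CH2NH2: N on sp³ C, no adjacent C=O → amine.
C–S–C linkage → sulfide (thioether).
pendant –COOH: carbonyl C bonded to C and –OH → carboxylic acid.
pendant –CHO: carbonyl C bonded to C and H → aldehyde.
C=C double bond → alkene.

alcohol, aldehyde, alkene, alkyl halide, amine, carboxylic acid, sulfide, thiol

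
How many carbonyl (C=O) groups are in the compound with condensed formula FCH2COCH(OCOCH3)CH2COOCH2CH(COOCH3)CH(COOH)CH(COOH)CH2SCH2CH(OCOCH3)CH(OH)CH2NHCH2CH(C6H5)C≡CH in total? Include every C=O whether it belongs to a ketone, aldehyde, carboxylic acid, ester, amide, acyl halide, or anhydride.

7

CO: ketone, 1 C=O (running total 1).
CH(OCOCH3): ester, 1 C=O (running total 2).
CH2COOCH2: ester, 1 C=O (running total 3).
CH(COOCH3): ester, 1 C=O (running total 4).
CH(COOH): carboxylic acid, 1 C=O (running total 5).
CH(COOH): carboxylic acid, 1 C=O (running total 6).
CH(OCOCH3): ester, 1 C=O (running total 7).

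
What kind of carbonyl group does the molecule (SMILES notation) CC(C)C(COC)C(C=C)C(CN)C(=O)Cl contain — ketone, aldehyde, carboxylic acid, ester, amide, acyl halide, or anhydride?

The carbonyl is in the COCl segment: –C(=O)Cl: carbonyl C bonded to C and to a halogen → acyl halide (not alkyl halide).

acyl halide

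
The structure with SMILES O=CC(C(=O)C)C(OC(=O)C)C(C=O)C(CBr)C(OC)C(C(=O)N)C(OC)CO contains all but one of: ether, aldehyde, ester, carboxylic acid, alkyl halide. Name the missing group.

aldehyde: present (OHC — terminal –CHO: carbonyl C bonded to H and C → aldehyde).
ether: present (CH(OCH3) — pendant –OCH3: C–O–C with sp³ C, no adjacent C=O → ether).
alkyl halide: present (CH(CH2Br) — pendant –CH2X: halogen on sp³ carbon → alkyl halide).
ester: present (CH(OCOCH3) — pendant –OC(=O)CH3: an acyloxy group → ester).
carboxylic acid: absent. In CH(OCOCH3), the acyl oxygen is bonded to carbon (–O–C), not to H, so this is an ester. In CH(CONH2), the carbonyl is bonded to nitrogen, not to –OH; that is an amide.

carboxylic acid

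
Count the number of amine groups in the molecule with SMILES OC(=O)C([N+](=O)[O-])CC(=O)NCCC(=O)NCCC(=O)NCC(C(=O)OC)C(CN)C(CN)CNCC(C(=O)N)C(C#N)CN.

Working along the chain:
  HOOC: –COOH: carbonyl C bonded to –OH and C → carboxylic acid (the –OH is not a separate alcohol).
  CH(NO2): –NO2 on an sp³ carbon → nitro (the N=O is not a carbonyl).
  CH2CONHCH2: –C(=O)–N– linkage → amide (the N is not an amine).
  CH2CONHCH2: –C(=O)–N– linkage → amide (the N is not an amine).
  CH2CONHCH2: –C(=O)–N– linkage → amide (the N is not an amine).
  CH(COOCH3): pendant –COOCH3: carbonyl C bonded to C and –OCH3 → ester.
  CH(CH2NH2): pendant –CH2NH2: N on sp³ C, no adjacent C=O → amine.
  CH(CH2NH2): pendant –CH2NH2: N on sp³ C, no adjacent C=O → amine.
  CH2NHCH2: C–N–C with sp³ carbons and no adjacent C=O → amine (secondary).
  CH(CONH2): pendant –CONH2: carbonyl C bonded to C and N → amide.
  CH(CN): pendant –C≡N: nitrile.
  CH2NH2: –NH2 on an sp³ carbon with no adjacent C=O → amine.
Amine appears at: CH(CH2NH2), CH(CH2NH2), CH2NHCH2, CH2NH2 → 4.

4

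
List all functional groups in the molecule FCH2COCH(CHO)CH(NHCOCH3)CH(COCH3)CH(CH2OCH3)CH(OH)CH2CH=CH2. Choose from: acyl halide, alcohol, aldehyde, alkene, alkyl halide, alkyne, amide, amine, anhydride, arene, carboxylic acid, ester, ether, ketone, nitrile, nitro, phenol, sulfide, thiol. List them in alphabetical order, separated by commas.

alcohol, aldehyde, alkene, alkyl halide, amide, ether, ketone

Reading the structure from left to right:
  FCH2: halogen on an sp³ carbon → alkyl halide.
  CO: –C(=O)– with carbon on both sides → ketone.
  CH(CHO): pendant –CHO: carbonyl C bonded to C and H → aldehyde.
  CH(NHCOCH3): pendant –NHC(=O)CH3: N bonded to a carbonyl → amide (not amine).
  CH(COCH3): pendant –COCH3: carbonyl C bonded to two carbons → ketone.
  CH(CH2OCH3): pendant –CH2OCH3: C–O–C linkage → ether.
  CH(OH): –OH on an sp³ carbon → alcohol (secondary).
  CH=CH2: C=C double bond → alkene.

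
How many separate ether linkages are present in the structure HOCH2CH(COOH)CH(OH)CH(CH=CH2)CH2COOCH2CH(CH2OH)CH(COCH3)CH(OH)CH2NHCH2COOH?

HO– on an sp³ carbon → alcohol.
pendant –COOH: carbonyl C bonded to C and –OH → carboxylic acid.
–OH on an sp³ carbon → alcohol (secondary).
pendant –CH=CH2: C=C double bond → alkene.
–C(=O)–O–C with C on the carbonyl side → ester.
pendant –CH2OH on an sp³ backbone C → alcohol.
pendant –COCH3: carbonyl C bonded to two carbons → ketone.
–OH on an sp³ carbon → alcohol (secondary).
C–N–C with sp³ carbons and no adjacent C=O → amine (secondary).
–COOH: carbonyl C bonded to –OH and C → carboxylic acid (the –OH is not a separate alcohol).
No segment is a ether: HOCH2 is alcohol, not ether; CH(OH) is alcohol, not ether; CH2COOCH2 is ester, not ether. → 0.

0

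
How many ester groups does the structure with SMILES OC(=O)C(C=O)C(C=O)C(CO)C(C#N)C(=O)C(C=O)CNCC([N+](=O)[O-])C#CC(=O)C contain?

0

Reading the structure from left to right:
  HOOC: –COOH: carbonyl C bonded to –OH and C → carboxylic acid (the –OH is not a separate alcohol).
  CH(CHO): pendant –CHO: carbonyl C bonded to C and H → aldehyde.
  CH(CHO): pendant –CHO: carbonyl C bonded to C and H → aldehyde.
  CH(CH2OH): pendant –CH2OH on an sp³ backbone C → alcohol.
  CH(CN): pendant –C≡N: nitrile.
  CO: –C(=O)– with carbon on both sides → ketone.
  CH(CHO): pendant –CHO: carbonyl C bonded to C and H → aldehyde.
  CH2NHCH2: C–N–C with sp³ carbons and no adjacent C=O → amine (secondary).
  CH(NO2): –NO2 on an sp³ carbon → nitro (the N=O is not a carbonyl).
  C≡C: C≡C triple bond → alkyne.
  CO: –C(=O)– with carbon on both sides → ketone.
No segment is a ester: HOOC is carboxylic acid, not ester; CO is ketone, not ester; CO is ketone, not ester. → 0.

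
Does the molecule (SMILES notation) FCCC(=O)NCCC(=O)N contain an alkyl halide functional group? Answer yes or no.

halogen on an sp³ carbon → alkyl halide.
–C(=O)–N– linkage → amide (the N is not an amine).
–C(=O)NH2: carbonyl C bonded to C and to N → amide (the N is not a separate amine).
The FCH2 segment supplies the alkyl halide: halogen on an sp³ carbon → alkyl halide.

yes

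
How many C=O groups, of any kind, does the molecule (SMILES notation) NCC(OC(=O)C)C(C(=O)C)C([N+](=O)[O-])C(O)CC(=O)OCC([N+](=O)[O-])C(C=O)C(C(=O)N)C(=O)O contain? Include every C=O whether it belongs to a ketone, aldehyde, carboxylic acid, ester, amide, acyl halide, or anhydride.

CH(OCOCH3): ester, 1 C=O (running total 1).
CH(COCH3): ketone, 1 C=O (running total 2).
CH2COOCH2: ester, 1 C=O (running total 3).
CH(CHO): aldehyde, 1 C=O (running total 4).
CH(CONH2): amide, 1 C=O (running total 5).
COOH: carboxylic acid, 1 C=O (running total 6).

6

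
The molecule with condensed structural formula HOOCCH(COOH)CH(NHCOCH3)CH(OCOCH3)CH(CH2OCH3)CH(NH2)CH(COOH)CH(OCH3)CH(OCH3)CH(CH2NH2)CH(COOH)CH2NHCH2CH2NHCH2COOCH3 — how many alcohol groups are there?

0

Reading the structure from left to right:
  HOOC: –COOH: carbonyl C bonded to –OH and C → carboxylic acid (the –OH is not a separate alcohol).
  CH(COOH): pendant –COOH: carbonyl C bonded to C and –OH → carboxylic acid.
  CH(NHCOCH3): pendant –NHC(=O)CH3: N bonded to a carbonyl → amide (not amine).
  CH(OCOCH3): pendant –OC(=O)CH3: an acyloxy group → ester.
  CH(CH2OCH3): pendant –CH2OCH3: C–O–C linkage → ether.
  CH(NH2): –NH2 on an sp³ carbon with no adjacent C=O → amine.
  CH(COOH): pendant –COOH: carbonyl C bonded to C and –OH → carboxylic acid.
  CH(OCH3): pendant –OCH3: C–O–C with sp³ C, no adjacent C=O → ether.
  CH(OCH3): pendant –OCH3: C–O–C with sp³ C, no adjacent C=O → ether.
  CH(CH2NH2): pendant –CH2NH2: N on sp³ C, no adjacent C=O → amine.
  CH(COOH): pendant –COOH: carbonyl C bonded to C and –OH → carboxylic acid.
  CH2NHCH2: C–N–C with sp³ carbons and no adjacent C=O → amine (secondary).
  CH2NHCH2: C–N–C with sp³ carbons and no adjacent C=O → amine (secondary).
  COOCH3: –C(=O)OCH3: carbonyl C bonded to C and to –OCH3 → ester (not ketone + ether).
No segment is a alcohol: HOOC is carboxylic acid, not alcohol; CH(COOH) is carboxylic acid, not alcohol; CH(CH2OCH3) is ether, not alcohol. → 0.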